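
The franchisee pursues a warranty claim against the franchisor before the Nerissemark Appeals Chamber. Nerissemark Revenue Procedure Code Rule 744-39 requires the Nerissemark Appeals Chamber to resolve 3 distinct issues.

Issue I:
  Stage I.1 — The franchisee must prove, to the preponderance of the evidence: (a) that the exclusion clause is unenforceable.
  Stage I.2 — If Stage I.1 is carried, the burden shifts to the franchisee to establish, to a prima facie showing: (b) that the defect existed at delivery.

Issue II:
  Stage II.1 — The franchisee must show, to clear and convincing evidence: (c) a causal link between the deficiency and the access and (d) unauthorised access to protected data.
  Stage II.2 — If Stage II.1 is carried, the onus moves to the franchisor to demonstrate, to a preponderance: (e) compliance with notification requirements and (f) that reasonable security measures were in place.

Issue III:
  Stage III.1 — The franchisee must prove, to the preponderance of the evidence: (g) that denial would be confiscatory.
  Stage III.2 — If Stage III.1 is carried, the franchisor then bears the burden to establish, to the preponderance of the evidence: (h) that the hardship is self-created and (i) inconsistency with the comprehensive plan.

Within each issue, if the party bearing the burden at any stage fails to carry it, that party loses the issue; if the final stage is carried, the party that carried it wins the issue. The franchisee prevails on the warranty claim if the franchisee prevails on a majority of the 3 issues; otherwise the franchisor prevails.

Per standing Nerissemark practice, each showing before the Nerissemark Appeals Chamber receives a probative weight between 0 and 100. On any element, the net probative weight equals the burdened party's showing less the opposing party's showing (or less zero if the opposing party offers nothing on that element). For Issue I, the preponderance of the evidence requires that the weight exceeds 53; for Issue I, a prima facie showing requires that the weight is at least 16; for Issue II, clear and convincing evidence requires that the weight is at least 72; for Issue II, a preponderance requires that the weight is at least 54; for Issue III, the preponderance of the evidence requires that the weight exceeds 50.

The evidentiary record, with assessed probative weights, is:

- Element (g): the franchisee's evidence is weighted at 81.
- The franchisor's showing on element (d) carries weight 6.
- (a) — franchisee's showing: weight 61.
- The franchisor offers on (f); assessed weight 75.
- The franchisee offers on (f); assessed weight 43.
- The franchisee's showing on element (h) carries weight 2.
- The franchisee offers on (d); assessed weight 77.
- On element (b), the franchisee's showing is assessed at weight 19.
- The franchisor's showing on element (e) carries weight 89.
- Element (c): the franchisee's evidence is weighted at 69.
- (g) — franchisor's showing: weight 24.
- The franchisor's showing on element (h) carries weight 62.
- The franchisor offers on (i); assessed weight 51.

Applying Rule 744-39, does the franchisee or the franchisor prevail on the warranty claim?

franchisor

— Issue I —
Stage I.1 — burden on franchisee; standard: the preponderance of the evidence (weight exceeds 53).
    (a): 61 > 53 [met]
  Stage I.1 is satisfied; the franchisee continues to bear the burden.
Stage I.2 — burden on franchisee; standard: a prima facie showing (weight is at least 16).
    (b): 19 ≥ 16 [met]
  All elements met at the final stage.
All stages carried — the franchisee prevails on this issue.
— Issue II —
Stage II.1 (franchisee, clear and convincing evidence, weight is at least 72): (c) 69 < 72 — fails; (d) net 77−6=71 < 72 — fails.
  The franchisee does not carry Stage II.1.
The franchisor prevails on this issue.
— Issue III —
At Stage III.1 the franchisee must meet the preponderance of the evidence (weight exceeds 50): on (g) the weight is 81 less the opposing 24 gives net 57, which does exceed 50, so (g) meets the standard.
  The franchisee carries Stage III.1; the franchisor now bears the burden.
At Stage III.2 the franchisor must meet the preponderance of the evidence (weight exceeds 50): on (h) the weight is 62 less the opposing 2 gives net 60, which does exceed 50, so (h) meets the standard; on (i) the weight is 51, which does exceed 50, so (i) meets the standard.
  The franchisor carries the last stage.
All stages carried — the franchisor prevails on this issue.
Per-issue: Issue I → franchisee; Issue II → franchisor; Issue III → franchisor. The franchisee must prevail on a majority of issues; overall, the franchisor prevails.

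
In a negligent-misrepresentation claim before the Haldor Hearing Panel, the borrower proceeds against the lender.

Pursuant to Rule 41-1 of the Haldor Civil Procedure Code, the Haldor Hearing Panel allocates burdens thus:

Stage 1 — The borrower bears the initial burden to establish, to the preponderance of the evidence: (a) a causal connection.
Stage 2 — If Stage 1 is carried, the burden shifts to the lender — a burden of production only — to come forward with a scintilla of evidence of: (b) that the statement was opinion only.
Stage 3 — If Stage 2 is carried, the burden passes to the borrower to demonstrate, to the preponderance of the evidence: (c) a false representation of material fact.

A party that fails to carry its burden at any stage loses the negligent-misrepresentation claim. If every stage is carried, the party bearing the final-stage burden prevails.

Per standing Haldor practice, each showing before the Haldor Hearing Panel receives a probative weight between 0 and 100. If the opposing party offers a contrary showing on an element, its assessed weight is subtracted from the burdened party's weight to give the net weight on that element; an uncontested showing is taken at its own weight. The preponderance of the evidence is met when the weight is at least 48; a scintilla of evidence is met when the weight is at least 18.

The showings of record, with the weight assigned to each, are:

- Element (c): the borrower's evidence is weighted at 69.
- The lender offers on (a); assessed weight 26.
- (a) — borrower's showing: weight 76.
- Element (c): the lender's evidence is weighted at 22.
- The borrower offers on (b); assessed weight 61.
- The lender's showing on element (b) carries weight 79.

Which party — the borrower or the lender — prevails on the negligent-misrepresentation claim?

lender

Stage 1 (borrower, the preponderance of the evidence, weight is at least 48): (a) net 76−26=50 ≥ 48 — meets.
  Stage 1 is satisfied; the onus moves to the lender.
Stage 2 (lender, a scintilla of evidence, weight is at least 18): (b) net 79−61=18 ≥ 18 — meets.
  The lender carries Stage 2; the borrower now bears the burden.
Stage 3 (borrower, the preponderance of the evidence, weight is at least 48): (c) net 69−22=47 < 48 — fails.
  Stage 3 not carried; the borrower fails its burden.
The analysis ends at Stage 3; the lender prevails.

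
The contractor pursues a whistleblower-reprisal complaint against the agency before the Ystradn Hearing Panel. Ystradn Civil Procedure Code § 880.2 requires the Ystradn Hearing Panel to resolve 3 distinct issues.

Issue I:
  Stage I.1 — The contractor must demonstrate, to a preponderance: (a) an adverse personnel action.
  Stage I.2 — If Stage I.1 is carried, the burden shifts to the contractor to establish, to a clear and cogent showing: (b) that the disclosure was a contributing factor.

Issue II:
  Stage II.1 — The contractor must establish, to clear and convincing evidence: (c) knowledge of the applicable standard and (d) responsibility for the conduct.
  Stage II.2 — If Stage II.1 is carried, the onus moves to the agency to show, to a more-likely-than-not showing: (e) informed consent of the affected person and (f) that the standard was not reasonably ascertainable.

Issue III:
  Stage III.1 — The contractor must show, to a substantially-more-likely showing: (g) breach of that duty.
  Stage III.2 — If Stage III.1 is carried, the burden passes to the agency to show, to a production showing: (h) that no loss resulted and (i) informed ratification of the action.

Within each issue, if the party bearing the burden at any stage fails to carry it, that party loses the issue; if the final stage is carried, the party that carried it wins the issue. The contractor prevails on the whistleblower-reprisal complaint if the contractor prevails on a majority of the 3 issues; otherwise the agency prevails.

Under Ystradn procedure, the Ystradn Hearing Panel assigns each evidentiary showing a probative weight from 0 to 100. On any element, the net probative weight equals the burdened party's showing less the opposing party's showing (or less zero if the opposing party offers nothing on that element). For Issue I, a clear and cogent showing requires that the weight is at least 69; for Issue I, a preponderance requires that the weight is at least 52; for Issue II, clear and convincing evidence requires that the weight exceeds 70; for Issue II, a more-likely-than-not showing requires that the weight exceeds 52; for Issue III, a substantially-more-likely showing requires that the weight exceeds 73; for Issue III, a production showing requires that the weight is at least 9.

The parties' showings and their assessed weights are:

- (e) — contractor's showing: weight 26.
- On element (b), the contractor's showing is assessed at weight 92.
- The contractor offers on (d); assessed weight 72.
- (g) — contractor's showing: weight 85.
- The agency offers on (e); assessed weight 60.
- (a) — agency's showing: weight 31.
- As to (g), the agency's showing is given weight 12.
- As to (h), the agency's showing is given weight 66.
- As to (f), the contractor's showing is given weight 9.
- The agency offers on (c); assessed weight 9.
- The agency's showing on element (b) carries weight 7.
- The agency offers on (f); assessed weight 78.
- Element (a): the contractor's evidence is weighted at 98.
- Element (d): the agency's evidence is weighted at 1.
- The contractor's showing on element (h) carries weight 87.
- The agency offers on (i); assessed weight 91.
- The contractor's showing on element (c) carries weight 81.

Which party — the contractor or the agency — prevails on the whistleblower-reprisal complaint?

— Issue I —
At Stage I.1 the contractor must meet a preponderance (weight is at least 52): on (a) the weight is 98 less the opposing 31 gives net 67, ≥ 52, so (a) meets the standard.
  Stage I.1 carried; the burden remains with the contractor.
At Stage I.2 the contractor must meet a clear and cogent showing (weight is at least 69): on (b) the weight is 92 less the opposing 7 gives net 85, which does reach 69, so (b) meets the standard.
  All elements met at the final stage.
All stages carried — the contractor prevails on this issue.
— Issue II —
Stage II.1 — burden on contractor; standard: clear and convincing evidence (weight exceeds 70).
    (c): 81 − 9 = 72 > 70 [met]
    (d): 72 − 1 = 71 > 70 [met]
  All elements met. The burden passes to the agency.
Stage II.2 — burden on agency; standard: a more-likely-than-not showing (weight exceeds 52).
    (e): 60 − 26 = 34 ≤ 52 [not met]
    (f): 78 − 9 = 69 > 52 [met]
  Stage II.2 not carried; the agency fails its burden.
The contractor prevails on this issue.
— Issue III —
Stage III.1 (contractor, a substantially-more-likely showing, weight exceeds 73): (g) net 85−12=73 ≤ 73 — fails.
  The contractor does not carry Stage III.1.
The agency prevails on this issue.
Per-issue: Issue I → contractor; Issue II → contractor; Issue III → agency. The contractor must prevail on a majority of issues; overall, the contractor prevails.

contractor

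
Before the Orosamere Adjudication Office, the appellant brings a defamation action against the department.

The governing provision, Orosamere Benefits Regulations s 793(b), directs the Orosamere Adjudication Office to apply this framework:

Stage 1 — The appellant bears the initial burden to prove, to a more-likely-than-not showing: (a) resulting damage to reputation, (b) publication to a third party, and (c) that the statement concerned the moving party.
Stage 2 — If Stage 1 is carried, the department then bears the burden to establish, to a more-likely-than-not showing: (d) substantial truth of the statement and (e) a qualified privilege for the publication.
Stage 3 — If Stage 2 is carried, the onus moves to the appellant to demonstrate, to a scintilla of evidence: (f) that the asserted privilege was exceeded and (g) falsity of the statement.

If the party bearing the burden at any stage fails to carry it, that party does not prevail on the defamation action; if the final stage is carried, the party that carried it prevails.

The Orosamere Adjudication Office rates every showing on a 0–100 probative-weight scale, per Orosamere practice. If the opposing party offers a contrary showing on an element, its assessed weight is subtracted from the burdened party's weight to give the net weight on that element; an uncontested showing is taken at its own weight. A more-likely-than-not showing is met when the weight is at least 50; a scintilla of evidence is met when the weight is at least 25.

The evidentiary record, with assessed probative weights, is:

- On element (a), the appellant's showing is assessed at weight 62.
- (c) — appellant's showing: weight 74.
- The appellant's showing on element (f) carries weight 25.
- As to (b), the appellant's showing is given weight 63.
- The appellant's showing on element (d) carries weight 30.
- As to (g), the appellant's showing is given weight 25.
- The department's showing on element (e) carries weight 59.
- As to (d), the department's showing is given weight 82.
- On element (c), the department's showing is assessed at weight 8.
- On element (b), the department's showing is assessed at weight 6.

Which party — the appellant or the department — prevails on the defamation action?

At Stage 1 the appellant must meet a more-likely-than-not showing (weight is at least 50): on (a) the weight is 62, which does reach 50, so (a) meets the standard; on (b) the weight is 63 less the opposing 6 gives net 57, which does reach 50, so (b) meets the standard; on (c) the weight is 74 less the opposing 8 gives net 66, which does reach 50, so (c) meets the standard.
  Stage 1 is satisfied; the onus moves to the department.
At Stage 2 the department must meet a more-likely-than-not showing (weight is at least 50): on (d) the weight is 82 less the opposing 30 gives net 52, ≥ 50, so (d) meets the standard; on (e) the weight is 59, which does reach 50, so (e) meets the standard.
  Stage 2 is satisfied; the onus moves to the appellant.
At Stage 3 the appellant must meet a scintilla of evidence (weight is at least 25): on (f) the weight is 25, which does reach 25, so (f) meets the standard; on (g) the weight is 25, ≥ 25, so (g) meets the standard.
  All elements met at the final stage.
All stages carried — the appellant prevails.

appellant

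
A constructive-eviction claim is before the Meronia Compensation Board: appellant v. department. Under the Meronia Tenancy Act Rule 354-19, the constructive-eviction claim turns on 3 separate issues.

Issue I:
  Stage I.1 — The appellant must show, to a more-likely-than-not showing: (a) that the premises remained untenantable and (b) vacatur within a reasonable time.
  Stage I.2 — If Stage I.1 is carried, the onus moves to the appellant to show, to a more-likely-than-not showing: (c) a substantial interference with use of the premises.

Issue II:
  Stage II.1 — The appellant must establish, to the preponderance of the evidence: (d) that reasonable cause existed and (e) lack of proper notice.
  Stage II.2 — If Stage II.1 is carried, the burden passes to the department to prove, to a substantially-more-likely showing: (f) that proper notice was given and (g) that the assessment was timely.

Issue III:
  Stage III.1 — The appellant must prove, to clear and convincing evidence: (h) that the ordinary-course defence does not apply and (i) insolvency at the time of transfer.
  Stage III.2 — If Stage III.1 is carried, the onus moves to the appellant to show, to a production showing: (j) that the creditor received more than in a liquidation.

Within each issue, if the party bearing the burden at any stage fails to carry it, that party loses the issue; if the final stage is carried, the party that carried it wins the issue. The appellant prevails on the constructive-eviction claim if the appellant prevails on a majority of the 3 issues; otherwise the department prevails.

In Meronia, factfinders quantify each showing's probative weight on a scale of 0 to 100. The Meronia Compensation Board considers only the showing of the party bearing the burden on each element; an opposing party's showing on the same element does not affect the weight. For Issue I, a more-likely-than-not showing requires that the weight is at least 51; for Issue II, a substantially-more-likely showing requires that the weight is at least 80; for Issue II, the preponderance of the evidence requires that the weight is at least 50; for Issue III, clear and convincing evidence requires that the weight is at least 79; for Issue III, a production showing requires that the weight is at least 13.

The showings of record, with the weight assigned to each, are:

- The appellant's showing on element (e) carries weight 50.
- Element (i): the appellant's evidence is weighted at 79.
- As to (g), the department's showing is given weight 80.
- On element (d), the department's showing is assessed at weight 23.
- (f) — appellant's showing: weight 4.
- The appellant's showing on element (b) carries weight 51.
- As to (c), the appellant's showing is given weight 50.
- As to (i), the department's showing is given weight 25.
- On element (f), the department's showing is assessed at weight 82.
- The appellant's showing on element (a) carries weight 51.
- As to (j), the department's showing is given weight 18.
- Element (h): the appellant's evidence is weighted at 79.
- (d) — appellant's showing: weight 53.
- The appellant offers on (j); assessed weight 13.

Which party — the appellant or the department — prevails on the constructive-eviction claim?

department

— Issue I —
At Stage I.1 the appellant must meet a more-likely-than-not showing (weight is at least 51): on (a) the weight is 51, which does reach 51, so (a) meets the standard; on (b) the weight is 51, which does reach 51, so (b) meets the standard.
  Stage I.1 carried; the burden remains with the appellant.
At Stage I.2 the appellant must meet a more-likely-than-not showing (weight is at least 51): on (c) the weight is 50, which does not reach 51, so (c) does not meet the standard.
  Not every element is met, so the appellant fails to carry Stage I.2.
So the department prevails on this issue.
— Issue II —
At Stage II.1 the appellant must meet the preponderance of the evidence (weight is at least 50): on (d) the weight is 53 (the department's 23 is given no effect), ≥ 50, so (d) meets the standard; on (e) the weight is 50, which does reach 50, so (e) meets the standard.
  Stage II.1 carried; the burden shifts to the department.
At Stage II.2 the department must meet a substantially-more-likely showing (weight is at least 80): on (f) the weight is 82 (the appellant's 4 is given no effect), which does reach 80, so (f) meets the standard; on (g) the weight is 80, which does reach 80, so (g) meets the standard.
  The department carries the last stage.
With every stage satisfied, the department prevails on this issue.
— Issue III —
Stage III.1 (appellant, clear and convincing evidence, weight is at least 79): (h) 79 ≥ 79 — meets; (i) 79 (department's 25 disregarded) ≥ 79 — meets.
  Stage III.1 carried; the burden remains with the appellant.
Stage III.2 (appellant, a production showing, weight is at least 13): (j) 13 (department's 18 disregarded) ≥ 13 — meets.
  All elements met at the final stage.
Every stage carried; the appellant prevails on this issue.
Per-issue: Issue I → department; Issue II → department; Issue III → appellant. The appellant must prevail on a majority of issues; overall, the department prevails.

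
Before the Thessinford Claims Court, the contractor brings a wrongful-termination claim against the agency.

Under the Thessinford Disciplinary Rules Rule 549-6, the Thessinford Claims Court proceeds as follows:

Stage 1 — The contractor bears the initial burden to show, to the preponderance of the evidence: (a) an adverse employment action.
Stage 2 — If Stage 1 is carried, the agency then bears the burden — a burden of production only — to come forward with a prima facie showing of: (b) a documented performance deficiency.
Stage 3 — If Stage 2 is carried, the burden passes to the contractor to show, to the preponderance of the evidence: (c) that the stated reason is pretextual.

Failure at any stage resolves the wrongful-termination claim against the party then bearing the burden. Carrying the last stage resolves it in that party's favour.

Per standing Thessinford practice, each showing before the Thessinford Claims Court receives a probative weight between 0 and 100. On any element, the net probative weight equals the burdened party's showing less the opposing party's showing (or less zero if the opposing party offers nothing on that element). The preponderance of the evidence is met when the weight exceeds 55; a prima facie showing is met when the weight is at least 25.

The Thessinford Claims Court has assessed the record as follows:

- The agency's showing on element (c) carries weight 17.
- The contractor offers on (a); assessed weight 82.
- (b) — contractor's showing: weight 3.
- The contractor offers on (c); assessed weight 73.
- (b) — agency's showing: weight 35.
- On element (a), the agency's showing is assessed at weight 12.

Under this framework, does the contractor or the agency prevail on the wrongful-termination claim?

contractor

At Stage 1 the contractor must meet the preponderance of the evidence (weight exceeds 55): on (a) the weight is 82 less the opposing 12 gives net 70, > 55, so (a) meets the standard.
  Stage 1 carried; the burden shifts to the agency.
At Stage 2 the agency must meet a prima facie showing (weight is at least 25): on (b) the weight is 35 less the opposing 3 gives net 32, which does reach 25, so (b) meets the standard.
  Stage 2 is satisfied; the onus moves to the contractor.
At Stage 3 the contractor must meet the preponderance of the evidence (weight exceeds 55): on (c) the weight is 73 less the opposing 17 gives net 56, which does exceed 55, so (c) meets the standard.
  The contractor carries the last stage.
With every stage satisfied, the contractor prevails.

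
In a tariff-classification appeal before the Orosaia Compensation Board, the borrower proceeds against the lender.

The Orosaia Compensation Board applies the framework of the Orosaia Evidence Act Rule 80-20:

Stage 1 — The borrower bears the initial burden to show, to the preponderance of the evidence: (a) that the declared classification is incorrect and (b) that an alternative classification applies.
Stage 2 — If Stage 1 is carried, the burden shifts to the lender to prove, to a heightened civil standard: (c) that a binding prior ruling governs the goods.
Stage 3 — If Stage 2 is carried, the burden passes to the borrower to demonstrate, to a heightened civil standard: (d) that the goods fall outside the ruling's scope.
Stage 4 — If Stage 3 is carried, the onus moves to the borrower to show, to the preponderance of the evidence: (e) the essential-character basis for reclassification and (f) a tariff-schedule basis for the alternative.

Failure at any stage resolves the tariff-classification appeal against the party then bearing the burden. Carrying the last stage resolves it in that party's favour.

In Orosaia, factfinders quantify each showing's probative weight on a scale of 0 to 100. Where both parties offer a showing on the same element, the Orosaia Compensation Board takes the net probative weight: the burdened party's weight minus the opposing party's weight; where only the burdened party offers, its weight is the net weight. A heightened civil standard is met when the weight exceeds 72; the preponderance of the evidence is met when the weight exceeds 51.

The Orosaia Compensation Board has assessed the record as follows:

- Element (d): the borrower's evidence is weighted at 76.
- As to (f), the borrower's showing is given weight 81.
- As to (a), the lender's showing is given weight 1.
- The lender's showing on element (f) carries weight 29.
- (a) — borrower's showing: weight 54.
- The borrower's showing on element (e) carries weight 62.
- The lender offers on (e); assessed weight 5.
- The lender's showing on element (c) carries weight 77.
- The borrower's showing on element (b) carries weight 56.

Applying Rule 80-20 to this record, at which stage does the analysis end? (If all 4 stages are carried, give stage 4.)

Stage 1 (borrower, the preponderance of the evidence, weight exceeds 51): (a) net 54−1=53 > 51 — meets; (b) 56 > 51 — meets.
  All elements met. The burden passes to the lender.
Stage 2 (lender, a heightened civil standard, weight exceeds 72): (c) 77 > 72 — meets.
  Stage 2 carried; the burden shifts to the borrower.
Stage 3 (borrower, a heightened civil standard, weight exceeds 72): (d) 76 > 72 — meets.
  Stage 3 is satisfied; the borrower continues to bear the burden.
Stage 4 (borrower, the preponderance of the evidence, weight exceeds 51): (e) net 62−5=57 > 51 — meets; (f) net 81−29=52 > 51 — meets.
  Stage 4 carried; the final stage is satisfied.
Every stage carried; the borrower prevails.

stage 4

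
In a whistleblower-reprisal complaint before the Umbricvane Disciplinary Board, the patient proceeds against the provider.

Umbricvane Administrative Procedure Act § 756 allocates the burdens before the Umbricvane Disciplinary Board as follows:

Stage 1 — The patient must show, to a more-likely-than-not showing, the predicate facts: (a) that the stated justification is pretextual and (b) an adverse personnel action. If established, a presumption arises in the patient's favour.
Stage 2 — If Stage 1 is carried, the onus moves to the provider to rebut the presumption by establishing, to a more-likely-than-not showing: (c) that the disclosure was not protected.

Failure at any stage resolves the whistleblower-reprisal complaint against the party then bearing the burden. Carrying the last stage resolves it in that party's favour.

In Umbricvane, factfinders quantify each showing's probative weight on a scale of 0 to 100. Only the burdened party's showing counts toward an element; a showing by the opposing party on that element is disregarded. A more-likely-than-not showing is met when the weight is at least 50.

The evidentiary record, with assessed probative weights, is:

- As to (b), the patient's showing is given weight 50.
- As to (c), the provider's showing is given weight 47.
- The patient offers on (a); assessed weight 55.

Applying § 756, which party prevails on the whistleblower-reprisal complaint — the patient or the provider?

patient

Stage 1 — burden on patient; standard: a more-likely-than-not showing (weight is at least 50).
    (a): 55 ≥ 50 [met]
    (b): 50 ≥ 50 [met]
  Stage 1 is satisfied; the onus moves to the provider.
Stage 2 — burden on provider; standard: a more-likely-than-not showing (weight is at least 50).
    (c): 47 < 50 [not met]
  The provider does not carry Stage 2.
So the patient prevails.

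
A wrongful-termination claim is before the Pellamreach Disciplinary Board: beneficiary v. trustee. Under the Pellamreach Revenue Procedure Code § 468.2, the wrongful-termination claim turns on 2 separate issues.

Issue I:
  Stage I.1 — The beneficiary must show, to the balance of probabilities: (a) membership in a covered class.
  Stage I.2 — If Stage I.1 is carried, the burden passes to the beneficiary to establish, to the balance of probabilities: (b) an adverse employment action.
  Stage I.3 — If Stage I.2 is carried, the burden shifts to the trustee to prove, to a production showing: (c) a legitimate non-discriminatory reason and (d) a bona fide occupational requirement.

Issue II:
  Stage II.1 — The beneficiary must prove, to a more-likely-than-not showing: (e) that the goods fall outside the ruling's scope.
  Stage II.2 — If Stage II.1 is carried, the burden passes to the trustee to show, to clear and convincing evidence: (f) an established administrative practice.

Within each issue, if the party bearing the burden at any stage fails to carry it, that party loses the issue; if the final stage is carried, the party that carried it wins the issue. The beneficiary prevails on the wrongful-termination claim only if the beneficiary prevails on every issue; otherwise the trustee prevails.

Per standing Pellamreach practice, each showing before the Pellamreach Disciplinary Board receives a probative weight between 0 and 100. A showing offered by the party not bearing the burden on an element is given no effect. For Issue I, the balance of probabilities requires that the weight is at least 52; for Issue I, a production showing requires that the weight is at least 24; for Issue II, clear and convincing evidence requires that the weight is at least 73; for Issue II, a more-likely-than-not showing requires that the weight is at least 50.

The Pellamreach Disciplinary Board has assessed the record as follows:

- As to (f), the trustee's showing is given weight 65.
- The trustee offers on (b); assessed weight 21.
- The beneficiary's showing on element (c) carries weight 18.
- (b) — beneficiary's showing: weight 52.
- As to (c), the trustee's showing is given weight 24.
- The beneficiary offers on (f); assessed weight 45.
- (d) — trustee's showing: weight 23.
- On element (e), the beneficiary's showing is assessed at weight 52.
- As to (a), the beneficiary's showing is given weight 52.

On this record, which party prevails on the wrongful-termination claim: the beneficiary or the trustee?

— Issue I —
At Stage I.1 the beneficiary must meet the balance of probabilities (weight is at least 52): on (a) the weight is 52, ≥ 52, so (a) meets the standard.
  Stage I.1 is satisfied; the beneficiary continues to bear the burden.
At Stage I.2 the beneficiary must meet the balance of probabilities (weight is at least 52): on (b) the weight is 52 (the trustee's 21 is given no effect), which does reach 52, so (b) meets the standard.
  Stage I.2 is satisfied; the onus moves to the trustee.
At Stage I.3 the trustee must meet a production showing (weight is at least 24): on (c) the weight is 24 (the beneficiary's 18 is given no effect), ≥ 24, so (c) meets the standard; on (d) the weight is 23, < 24, so (d) does not meet the standard.
  Not every element is met, so the trustee fails to carry Stage I.3.
The analysis ends at Stage I.3; the beneficiary prevails on this issue.
— Issue II —
Stage II.1 — burden on beneficiary; standard: a more-likely-than-not showing (weight is at least 50).
    (e): 52 ≥ 50 [met]
  Stage II.1 carried; the burden shifts to the trustee.
Stage II.2 — burden on trustee; standard: clear and convincing evidence (weight is at least 73).
    (f): 65 (beneficiary's 45 disregarded) < 73 [not met]
  Not every element is met, so the trustee fails to carry Stage II.2.
The beneficiary prevails on this issue.
Per-issue: Issue I → beneficiary; Issue II → beneficiary. The beneficiary must prevail on every issue; overall, the beneficiary prevails.

beneficiary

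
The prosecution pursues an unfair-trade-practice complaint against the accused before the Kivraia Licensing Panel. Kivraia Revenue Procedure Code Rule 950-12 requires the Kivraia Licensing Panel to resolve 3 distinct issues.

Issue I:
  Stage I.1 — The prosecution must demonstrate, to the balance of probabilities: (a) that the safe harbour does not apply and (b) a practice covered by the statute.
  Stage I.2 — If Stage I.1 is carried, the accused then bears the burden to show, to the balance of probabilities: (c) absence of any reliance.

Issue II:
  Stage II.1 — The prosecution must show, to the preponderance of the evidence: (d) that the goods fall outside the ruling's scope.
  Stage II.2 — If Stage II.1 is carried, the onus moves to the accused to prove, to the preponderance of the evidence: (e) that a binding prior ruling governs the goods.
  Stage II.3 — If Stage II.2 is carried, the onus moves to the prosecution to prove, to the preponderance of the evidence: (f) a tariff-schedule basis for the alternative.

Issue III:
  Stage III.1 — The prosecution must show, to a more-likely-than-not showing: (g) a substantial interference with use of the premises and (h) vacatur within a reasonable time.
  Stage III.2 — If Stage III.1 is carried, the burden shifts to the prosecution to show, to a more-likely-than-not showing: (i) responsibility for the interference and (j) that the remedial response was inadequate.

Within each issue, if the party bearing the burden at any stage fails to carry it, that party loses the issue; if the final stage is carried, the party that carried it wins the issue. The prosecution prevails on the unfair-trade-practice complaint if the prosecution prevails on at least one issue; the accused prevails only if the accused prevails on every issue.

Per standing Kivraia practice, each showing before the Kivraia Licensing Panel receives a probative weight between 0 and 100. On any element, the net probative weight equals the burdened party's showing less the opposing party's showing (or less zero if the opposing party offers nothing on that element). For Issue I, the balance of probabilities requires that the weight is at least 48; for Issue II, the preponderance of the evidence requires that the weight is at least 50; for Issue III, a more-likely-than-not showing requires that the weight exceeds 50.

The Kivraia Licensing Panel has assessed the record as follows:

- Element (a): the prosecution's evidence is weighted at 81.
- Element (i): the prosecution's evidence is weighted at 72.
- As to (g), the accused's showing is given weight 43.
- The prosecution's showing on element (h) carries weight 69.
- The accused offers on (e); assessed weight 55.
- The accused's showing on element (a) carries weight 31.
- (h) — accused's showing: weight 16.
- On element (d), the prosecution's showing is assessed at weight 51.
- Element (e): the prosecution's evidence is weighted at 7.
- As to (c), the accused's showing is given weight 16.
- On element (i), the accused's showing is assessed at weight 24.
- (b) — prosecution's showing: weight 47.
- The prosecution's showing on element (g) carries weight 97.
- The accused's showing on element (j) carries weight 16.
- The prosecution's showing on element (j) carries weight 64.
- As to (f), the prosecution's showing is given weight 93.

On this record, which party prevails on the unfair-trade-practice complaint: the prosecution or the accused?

— Issue I —
At Stage I.1 the prosecution must meet the balance of probabilities (weight is at least 48): on (a) the weight is 81 less the opposing 31 gives net 50, ≥ 48, so (a) meets the standard; on (b) the weight is 47, < 48, so (b) does not meet the standard.
  Not every element is met, so the prosecution fails to carry Stage I.1.
The analysis ends at Stage I.1; the accused prevails on this issue.
— Issue II —
At Stage II.1 the prosecution must meet the preponderance of the evidence (weight is at least 50): on (d) the weight is 51, which does reach 50, so (d) meets the standard.
  Stage II.1 carried; the burden shifts to the accused.
At Stage II.2 the accused must meet the preponderance of the evidence (weight is at least 50): on (e) the weight is 55 less the opposing 7 gives net 48, which does not reach 50, so (e) does not meet the standard.
  Not every element is met, so the accused fails to carry Stage II.2.
The prosecution prevails on this issue.
— Issue III —
At Stage III.1 the prosecution must meet a more-likely-than-not showing (weight exceeds 50): on (g) the weight is 97 less the opposing 43 gives net 54, > 50, so (g) meets the standard; on (h) the weight is 69 less the opposing 16 gives net 53, > 50, so (h) meets the standard.
  Stage III.1 carried; the burden remains with the prosecution.
At Stage III.2 the prosecution must meet a more-likely-than-not showing (weight exceeds 50): on (i) the weight is 72 less the opposing 24 gives net 48, ≤ 50, so (i) does not meet the standard; on (j) the weight is 64 less the opposing 16 gives net 48, which does not exceed 50, so (j) does not meet the standard.
  Stage III.2 not carried; the prosecution fails its burden.
The accused prevails on this issue.
Per-issue: Issue I → accused; Issue II → prosecution; Issue III → accused. The prosecution must prevail on at least one issue; overall, the prosecution prevails.

prosecution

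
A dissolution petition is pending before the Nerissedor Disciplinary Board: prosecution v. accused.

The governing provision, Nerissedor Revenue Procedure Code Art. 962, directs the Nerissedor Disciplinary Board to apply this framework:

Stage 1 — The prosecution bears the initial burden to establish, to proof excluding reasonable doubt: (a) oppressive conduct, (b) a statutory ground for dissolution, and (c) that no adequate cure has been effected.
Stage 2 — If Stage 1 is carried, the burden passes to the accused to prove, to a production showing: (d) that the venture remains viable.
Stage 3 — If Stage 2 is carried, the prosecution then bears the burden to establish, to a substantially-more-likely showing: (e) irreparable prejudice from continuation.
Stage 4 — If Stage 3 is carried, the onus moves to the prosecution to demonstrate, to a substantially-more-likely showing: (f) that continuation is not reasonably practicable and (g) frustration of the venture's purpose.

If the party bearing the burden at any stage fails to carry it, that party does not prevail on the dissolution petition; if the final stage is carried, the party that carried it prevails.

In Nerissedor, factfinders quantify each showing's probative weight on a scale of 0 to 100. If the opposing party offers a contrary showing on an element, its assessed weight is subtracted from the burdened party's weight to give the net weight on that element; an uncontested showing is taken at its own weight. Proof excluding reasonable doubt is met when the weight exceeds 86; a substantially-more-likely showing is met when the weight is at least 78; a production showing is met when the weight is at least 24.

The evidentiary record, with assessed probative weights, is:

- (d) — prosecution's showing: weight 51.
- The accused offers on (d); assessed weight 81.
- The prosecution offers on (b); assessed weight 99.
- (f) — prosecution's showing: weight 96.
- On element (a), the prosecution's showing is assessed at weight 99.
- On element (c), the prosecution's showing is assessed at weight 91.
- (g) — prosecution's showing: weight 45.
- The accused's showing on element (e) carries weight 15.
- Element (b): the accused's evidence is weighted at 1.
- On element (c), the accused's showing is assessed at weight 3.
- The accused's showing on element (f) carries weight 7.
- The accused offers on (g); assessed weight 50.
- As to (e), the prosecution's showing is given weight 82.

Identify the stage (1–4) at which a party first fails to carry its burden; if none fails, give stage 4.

stage 3

Stage 1 (prosecution, proof excluding reasonable doubt, weight exceeds 86): (a) 99 > 86 — meets; (b) net 99−1=98 > 86 — meets; (c) net 91−3=88 > 86 — meets.
  Stage 1 carried; the burden shifts to the accused.
Stage 2 (accused, a production showing, weight is at least 24): (d) net 81−51=30 ≥ 24 — meets.
  The accused carries Stage 2; the prosecution now bears the burden.
Stage 3 (prosecution, a substantially-more-likely showing, weight is at least 78): (e) net 82−15=67 < 78 — fails.
  Not every element is met, so the prosecution fails to carry Stage 3.
The analysis ends at Stage 3; the accused prevails.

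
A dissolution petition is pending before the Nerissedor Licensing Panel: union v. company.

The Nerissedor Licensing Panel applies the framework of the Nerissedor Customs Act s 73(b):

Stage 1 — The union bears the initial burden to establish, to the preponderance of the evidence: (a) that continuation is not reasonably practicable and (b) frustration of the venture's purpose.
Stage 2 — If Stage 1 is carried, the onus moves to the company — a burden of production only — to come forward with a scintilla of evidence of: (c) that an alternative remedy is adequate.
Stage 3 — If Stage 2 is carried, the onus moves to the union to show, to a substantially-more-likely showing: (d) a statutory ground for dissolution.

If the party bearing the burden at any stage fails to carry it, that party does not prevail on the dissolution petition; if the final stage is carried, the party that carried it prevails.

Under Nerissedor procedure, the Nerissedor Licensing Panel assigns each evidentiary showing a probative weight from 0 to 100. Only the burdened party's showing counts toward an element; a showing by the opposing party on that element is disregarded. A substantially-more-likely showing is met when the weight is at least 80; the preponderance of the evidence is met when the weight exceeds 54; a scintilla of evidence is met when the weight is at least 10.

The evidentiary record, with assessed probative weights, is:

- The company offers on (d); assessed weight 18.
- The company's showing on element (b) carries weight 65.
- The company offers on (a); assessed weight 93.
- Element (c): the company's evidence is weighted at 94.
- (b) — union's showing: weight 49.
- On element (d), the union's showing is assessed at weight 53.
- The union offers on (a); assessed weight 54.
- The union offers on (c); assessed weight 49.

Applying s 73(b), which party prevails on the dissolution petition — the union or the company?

company

Stage 1 (union, the preponderance of the evidence, weight exceeds 54): (a) 54 (company's 93 disregarded) ≤ 54 — fails; (b) 49 (company's 65 disregarded) ≤ 54 — fails.
  Not every element is met, so the union fails to carry Stage 1.
The analysis ends at Stage 1; the company prevails.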